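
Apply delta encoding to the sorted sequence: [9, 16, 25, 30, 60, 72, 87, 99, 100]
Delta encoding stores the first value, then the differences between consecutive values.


First value: 9
Deltas:
  16 - 9 = 7
  25 - 16 = 9
  30 - 25 = 5
  60 - 30 = 30
  72 - 60 = 12
  87 - 72 = 15
  99 - 87 = 12
  100 - 99 = 1


Delta encoded: [9, 7, 9, 5, 30, 12, 15, 12, 1]


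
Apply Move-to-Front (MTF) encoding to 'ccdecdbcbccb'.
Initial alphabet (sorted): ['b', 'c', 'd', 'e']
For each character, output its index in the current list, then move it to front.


MTF encoding:
'c': index 1 in ['b', 'c', 'd', 'e'] -> ['c', 'b', 'd', 'e']
'c': index 0 in ['c', 'b', 'd', 'e'] -> ['c', 'b', 'd', 'e']
'd': index 2 in ['c', 'b', 'd', 'e'] -> ['d', 'c', 'b', 'e']
'e': index 3 in ['d', 'c', 'b', 'e'] -> ['e', 'd', 'c', 'b']
'c': index 2 in ['e', 'd', 'c', 'b'] -> ['c', 'e', 'd', 'b']
'd': index 2 in ['c', 'e', 'd', 'b'] -> ['d', 'c', 'e', 'b']
'b': index 3 in ['d', 'c', 'e', 'b'] -> ['b', 'd', 'c', 'e']
'c': index 2 in ['b', 'd', 'c', 'e'] -> ['c', 'b', 'd', 'e']
'b': index 1 in ['c', 'b', 'd', 'e'] -> ['b', 'c', 'd', 'e']
'c': index 1 in ['b', 'c', 'd', 'e'] -> ['c', 'b', 'd', 'e']
'c': index 0 in ['c', 'b', 'd', 'e'] -> ['c', 'b', 'd', 'e']
'b': index 1 in ['c', 'b', 'd', 'e'] -> ['b', 'c', 'd', 'e']


Output: [1, 0, 2, 3, 2, 2, 3, 2, 1, 1, 0, 1]


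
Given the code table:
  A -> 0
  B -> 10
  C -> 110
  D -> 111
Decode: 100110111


Decoding:
10 -> B
0 -> A
110 -> C
111 -> D


Result: BACD


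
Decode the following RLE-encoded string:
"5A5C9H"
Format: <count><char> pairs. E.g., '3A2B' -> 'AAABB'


Expanding each <count><char> pair:
  5A -> 'AAAAA'
  5C -> 'CCCCC'
  9H -> 'HHHHHHHHH'

Decoded = AAAAACCCCCHHHHHHHHH


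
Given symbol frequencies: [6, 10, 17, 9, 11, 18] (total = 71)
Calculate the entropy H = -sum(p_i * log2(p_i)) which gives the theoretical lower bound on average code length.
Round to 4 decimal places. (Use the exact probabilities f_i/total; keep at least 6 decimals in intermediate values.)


Per-symbol terms -p_i * log2(p_i) with p_i = f_i/71:
  p = 6/71 = 0.084507: log2(p) = -3.564785, -p*log2(p) = 0.301249
  p = 10/71 = 0.140845: log2(p) = -2.827819, -p*log2(p) = 0.398284
  p = 17/71 = 0.239437: log2(p) = -2.062284, -p*log2(p) = 0.493786
  p = 9/71 = 0.126761: log2(p) = -2.979822, -p*log2(p) = 0.377724
  p = 11/71 = 0.154930: log2(p) = -2.690316, -p*log2(p) = 0.416809
  p = 18/71 = 0.253521: log2(p) = -1.979822, -p*log2(p) = 0.501927
H = 0.301249 + 0.398284 + 0.493786 + 0.377724 + 0.416809 + 0.501927 = 2.489779

H = 2.4898 bits/symbol


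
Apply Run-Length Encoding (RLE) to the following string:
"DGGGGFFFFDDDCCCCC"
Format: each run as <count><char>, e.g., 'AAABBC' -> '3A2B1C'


Scanning runs left to right:
  i=0: run of 'D' x 1 -> '1D'
  i=1: run of 'G' x 4 -> '4G'
  i=5: run of 'F' x 4 -> '4F'
  i=9: run of 'D' x 3 -> '3D'
  i=12: run of 'C' x 5 -> '5C'

RLE = 1D4G4F3D5C


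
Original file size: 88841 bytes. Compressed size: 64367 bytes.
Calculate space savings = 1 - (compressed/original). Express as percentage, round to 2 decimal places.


ratio = compressed/original = 64367/88841 = 0.724519
savings = 1 - ratio = 1 - 0.724519 = 0.275481
as a percentage: 0.275481 * 100 = 27.55%

Space savings = 1 - 64367/88841 = 27.55%


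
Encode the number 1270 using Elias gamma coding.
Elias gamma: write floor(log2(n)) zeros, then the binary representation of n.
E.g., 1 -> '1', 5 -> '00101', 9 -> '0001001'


num_bits = floor(log2(1270)) + 1 = 11
leading_zeros = num_bits - 1 = 10
binary(1270) = 10011110110

Elias gamma(1270) = '0000000000' + '10011110110' = 000000000010011110110 (21 bits)


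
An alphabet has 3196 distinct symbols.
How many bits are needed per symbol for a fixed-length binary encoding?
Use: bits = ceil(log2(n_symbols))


log2(3196) = 11.6421
Bracket: 2^11 = 2048 < 3196 <= 2^12 = 4096
So ceil(log2(3196)) = 12

bits = ceil(log2(3196)) = ceil(11.6421) = 12 bits


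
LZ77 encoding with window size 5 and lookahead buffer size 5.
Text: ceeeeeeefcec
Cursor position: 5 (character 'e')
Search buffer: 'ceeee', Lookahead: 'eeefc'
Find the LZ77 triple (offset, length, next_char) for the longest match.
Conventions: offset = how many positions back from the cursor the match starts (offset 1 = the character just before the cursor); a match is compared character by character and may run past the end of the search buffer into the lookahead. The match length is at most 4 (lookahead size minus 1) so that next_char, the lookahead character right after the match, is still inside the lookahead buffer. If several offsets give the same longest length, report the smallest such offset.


Try each offset into the search buffer:
  offset=1 (pos 4, char 'e'): match length 3
  offset=2 (pos 3, char 'e'): match length 3
  offset=3 (pos 2, char 'e'): match length 3
  offset=4 (pos 1, char 'e'): match length 3
  offset=5 (pos 0, char 'c'): match length 0
Longest match has length 3, found at offsets 1, 2, 3, 4; take the smallest, offset 1.
next_char = character at position 5 + 3 = 8 -> 'f'

Best match: offset=1, length=3 (matching 'eee' starting at position 4)
LZ77 triple: (1, 3, 'f')


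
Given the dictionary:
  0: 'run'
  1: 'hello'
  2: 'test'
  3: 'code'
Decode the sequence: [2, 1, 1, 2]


Look up each index in the dictionary:
  2 -> 'test'
  1 -> 'hello'
  1 -> 'hello'
  2 -> 'test'

Decoded: "test hello hello test"


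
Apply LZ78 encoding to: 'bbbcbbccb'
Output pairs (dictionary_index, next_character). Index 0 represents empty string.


LZ78 encoding steps:
Dictionary: {0: ''}
Step 1: w='' (idx 0), next='b' -> output (0, 'b'), add 'b' as idx 1
Step 2: w='b' (idx 1), next='b' -> output (1, 'b'), add 'bb' as idx 2
Step 3: w='' (idx 0), next='c' -> output (0, 'c'), add 'c' as idx 3
Step 4: w='bb' (idx 2), next='c' -> output (2, 'c'), add 'bbc' as idx 4
Step 5: w='c' (idx 3), next='b' -> output (3, 'b'), add 'cb' as idx 5


Encoded: [(0, 'b'), (1, 'b'), (0, 'c'), (2, 'c'), (3, 'b')]


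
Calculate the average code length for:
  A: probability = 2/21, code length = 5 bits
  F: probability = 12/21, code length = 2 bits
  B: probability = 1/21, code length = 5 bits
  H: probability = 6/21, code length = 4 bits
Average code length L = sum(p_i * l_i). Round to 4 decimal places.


Weighted contributions p_i * l_i:
  A: (2/21) * 5 = 10/21
  F: (12/21) * 2 = 24/21
  B: (1/21) * 5 = 5/21
  H: (6/21) * 4 = 24/21
Sum = (10 + 24 + 5 + 24)/21 = 63/21

L = 63/21 = 3.0000 bits/symbol


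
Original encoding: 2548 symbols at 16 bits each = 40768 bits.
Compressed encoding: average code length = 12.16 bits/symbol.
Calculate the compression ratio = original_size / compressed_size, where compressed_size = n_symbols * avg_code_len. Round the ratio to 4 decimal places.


original_size = n_symbols * orig_bits = 2548 * 16 = 40768 bits
compressed_size = n_symbols * avg_code_len = 2548 * 12.16 = 30983.68 bits
ratio = original_size / compressed_size = 40768 / 30983.68 = 1.3158

Compression ratio = 1.3158


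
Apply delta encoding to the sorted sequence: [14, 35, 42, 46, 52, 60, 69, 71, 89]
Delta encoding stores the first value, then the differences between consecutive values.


First value: 14
Deltas:
  35 - 14 = 21
  42 - 35 = 7
  46 - 42 = 4
  52 - 46 = 6
  60 - 52 = 8
  69 - 60 = 9
  71 - 69 = 2
  89 - 71 = 18


Delta encoded: [14, 21, 7, 4, 6, 8, 9, 2, 18]


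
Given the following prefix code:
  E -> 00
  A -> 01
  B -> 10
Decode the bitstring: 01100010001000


Decoding step by step:
Bits 01 -> A
Bits 10 -> B
Bits 00 -> E
Bits 10 -> B
Bits 00 -> E
Bits 10 -> B
Bits 00 -> E


Decoded message: ABEBEBE


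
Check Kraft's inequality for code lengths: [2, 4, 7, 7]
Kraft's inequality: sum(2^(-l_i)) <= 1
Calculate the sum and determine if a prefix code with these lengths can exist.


Sum = 2^(-2) + 2^(-4) + 2^(-7) + 2^(-7)
    = 0.25 + 0.0625 + 0.0078125 + 0.0078125
    = 42/128 = 0.328125
Since 0.328125 <= 1, Kraft's inequality IS satisfied.
A prefix code with these lengths CAN exist.

Kraft sum = 0.328125. Satisfied.


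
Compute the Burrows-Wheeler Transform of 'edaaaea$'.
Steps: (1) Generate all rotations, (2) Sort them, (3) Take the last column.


Rotations (sorted):
  0: $edaaaea -> last char: a
  1: a$edaaae -> last char: e
  2: aaaea$ed -> last char: d
  3: aaea$eda -> last char: a
  4: aea$edaa -> last char: a
  5: daaaea$e -> last char: e
  6: ea$edaaa -> last char: a
  7: edaaaea$ -> last char: $


BWT = aedaaea$


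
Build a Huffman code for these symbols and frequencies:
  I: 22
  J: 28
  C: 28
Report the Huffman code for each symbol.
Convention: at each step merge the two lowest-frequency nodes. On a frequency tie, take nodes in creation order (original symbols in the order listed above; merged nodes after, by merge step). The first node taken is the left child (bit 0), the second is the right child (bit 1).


Huffman tree construction:
Step 1: Merge I(22) + J(28) = 50
Step 2: Merge C(28) + (I+J)(50) = 78
Read each symbol's code off the tree from the root (left child = 0, right child = 1).

Codes:
  I: 10 (length 2)
  J: 11 (length 2)
  C: 0 (length 1)
Average code length: 128/78 = 1.6410 bits/symbol


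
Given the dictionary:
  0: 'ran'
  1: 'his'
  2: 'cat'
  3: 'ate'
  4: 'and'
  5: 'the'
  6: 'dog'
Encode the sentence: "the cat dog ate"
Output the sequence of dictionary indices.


Look up each word in the dictionary:
  'the' -> 5
  'cat' -> 2
  'dog' -> 6
  'ate' -> 3

Encoded: [5, 2, 6, 3]


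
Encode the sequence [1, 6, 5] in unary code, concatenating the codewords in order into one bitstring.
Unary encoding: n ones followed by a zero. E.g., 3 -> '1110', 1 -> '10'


Encode each number as n ones followed by a terminating 0:
  1 -> 10 (2 bits)
  6 -> 1111110 (7 bits)
  5 -> 111110 (6 bits)
Total length = 2 + 7 + 6 = 15 bits.

Unary([1, 6, 5]) = 101111110111110 (15 bits)


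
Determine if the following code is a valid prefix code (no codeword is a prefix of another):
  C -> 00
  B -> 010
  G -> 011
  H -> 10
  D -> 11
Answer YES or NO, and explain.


Checking each pair (does one codeword prefix another?):
  C='00' vs B='010': no prefix
  C='00' vs G='011': no prefix
  C='00' vs H='10': no prefix
  C='00' vs D='11': no prefix
  B='010' vs C='00': no prefix
  B='010' vs G='011': no prefix
  B='010' vs H='10': no prefix
  B='010' vs D='11': no prefix
  G='011' vs C='00': no prefix
  G='011' vs B='010': no prefix
  G='011' vs H='10': no prefix
  G='011' vs D='11': no prefix
  H='10' vs C='00': no prefix
  H='10' vs B='010': no prefix
  H='10' vs G='011': no prefix
  H='10' vs D='11': no prefix
  D='11' vs C='00': no prefix
  D='11' vs B='010': no prefix
  D='11' vs G='011': no prefix
  D='11' vs H='10': no prefix
No violation found over all pairs.

YES -- this is a valid prefix code. No codeword is a prefix of any other codeword.


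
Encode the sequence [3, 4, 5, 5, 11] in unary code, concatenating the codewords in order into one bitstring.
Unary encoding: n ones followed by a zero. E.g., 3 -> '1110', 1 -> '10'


Encode each number as n ones followed by a terminating 0:
  3 -> 1110 (4 bits)
  4 -> 11110 (5 bits)
  5 -> 111110 (6 bits)
  5 -> 111110 (6 bits)
  11 -> 111111111110 (12 bits)
Total length = 4 + 5 + 6 + 6 + 12 = 33 bits.

Unary([3, 4, 5, 5, 11]) = 111011110111110111110111111111110 (33 bits)


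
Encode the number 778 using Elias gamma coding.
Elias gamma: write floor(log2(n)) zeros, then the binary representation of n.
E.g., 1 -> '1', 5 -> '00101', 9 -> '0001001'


num_bits = floor(log2(778)) + 1 = 10
leading_zeros = num_bits - 1 = 9
binary(778) = 1100001010

Elias gamma(778) = '000000000' + '1100001010' = 0000000001100001010 (19 bits)


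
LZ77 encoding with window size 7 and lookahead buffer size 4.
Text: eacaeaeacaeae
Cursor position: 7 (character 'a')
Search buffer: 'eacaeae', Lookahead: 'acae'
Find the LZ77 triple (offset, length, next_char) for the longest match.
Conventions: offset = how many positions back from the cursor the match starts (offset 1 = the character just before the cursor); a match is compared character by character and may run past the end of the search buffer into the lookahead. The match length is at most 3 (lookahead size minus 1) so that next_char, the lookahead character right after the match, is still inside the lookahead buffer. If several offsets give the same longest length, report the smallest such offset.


Try each offset into the search buffer:
  offset=1 (pos 6, char 'e'): match length 0
  offset=2 (pos 5, char 'a'): match length 1
  offset=3 (pos 4, char 'e'): match length 0
  offset=4 (pos 3, char 'a'): match length 1
  offset=5 (pos 2, char 'c'): match length 0
  offset=6 (pos 1, char 'a'): match length 3
  offset=7 (pos 0, char 'e'): match length 0
Longest match has length 3 at offset 6.
next_char = character at position 7 + 3 = 10 -> 'e'

Best match: offset=6, length=3 (matching 'aca' starting at position 1)
LZ77 triple: (6, 3, 'e')


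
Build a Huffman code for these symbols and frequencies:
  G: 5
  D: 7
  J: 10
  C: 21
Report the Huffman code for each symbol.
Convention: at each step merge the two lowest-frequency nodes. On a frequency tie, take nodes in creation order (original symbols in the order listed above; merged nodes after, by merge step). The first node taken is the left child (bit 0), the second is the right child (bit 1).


Huffman tree construction:
Step 1: Merge G(5) + D(7) = 12
Step 2: Merge J(10) + (G+D)(12) = 22
Step 3: Merge C(21) + (J+(G+D))(22) = 43
Read each symbol's code off the tree from the root (left child = 0, right child = 1).

Codes:
  G: 110 (length 3)
  D: 111 (length 3)
  J: 10 (length 2)
  C: 0 (length 1)
Average code length: 77/43 = 1.7907 bits/symbol


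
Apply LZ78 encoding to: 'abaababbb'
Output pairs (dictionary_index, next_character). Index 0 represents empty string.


LZ78 encoding steps:
Dictionary: {0: ''}
Step 1: w='' (idx 0), next='a' -> output (0, 'a'), add 'a' as idx 1
Step 2: w='' (idx 0), next='b' -> output (0, 'b'), add 'b' as idx 2
Step 3: w='a' (idx 1), next='a' -> output (1, 'a'), add 'aa' as idx 3
Step 4: w='b' (idx 2), next='a' -> output (2, 'a'), add 'ba' as idx 4
Step 5: w='b' (idx 2), next='b' -> output (2, 'b'), add 'bb' as idx 5
Step 6: w='b' (idx 2), end of input -> output (2, '')


Encoded: [(0, 'a'), (0, 'b'), (1, 'a'), (2, 'a'), (2, 'b'), (2, '')]


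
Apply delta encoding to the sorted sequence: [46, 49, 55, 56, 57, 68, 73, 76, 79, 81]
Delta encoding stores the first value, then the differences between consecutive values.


First value: 46
Deltas:
  49 - 46 = 3
  55 - 49 = 6
  56 - 55 = 1
  57 - 56 = 1
  68 - 57 = 11
  73 - 68 = 5
  76 - 73 = 3
  79 - 76 = 3
  81 - 79 = 2


Delta encoded: [46, 3, 6, 1, 1, 11, 5, 3, 3, 2]


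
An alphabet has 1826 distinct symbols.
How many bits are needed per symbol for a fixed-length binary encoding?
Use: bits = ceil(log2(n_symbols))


log2(1826) = 10.8345
Bracket: 2^10 = 1024 < 1826 <= 2^11 = 2048
So ceil(log2(1826)) = 11

bits = ceil(log2(1826)) = ceil(10.8345) = 11 bits


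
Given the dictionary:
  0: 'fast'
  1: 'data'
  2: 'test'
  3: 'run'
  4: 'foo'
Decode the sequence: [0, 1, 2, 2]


Look up each index in the dictionary:
  0 -> 'fast'
  1 -> 'data'
  2 -> 'test'
  2 -> 'test'

Decoded: "fast data test test"


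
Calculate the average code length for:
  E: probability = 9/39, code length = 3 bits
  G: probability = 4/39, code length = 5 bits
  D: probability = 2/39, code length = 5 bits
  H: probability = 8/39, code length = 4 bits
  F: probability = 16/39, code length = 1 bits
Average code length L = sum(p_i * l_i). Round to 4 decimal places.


Weighted contributions p_i * l_i:
  E: (9/39) * 3 = 27/39
  G: (4/39) * 5 = 20/39
  D: (2/39) * 5 = 10/39
  H: (8/39) * 4 = 32/39
  F: (16/39) * 1 = 16/39
Sum = (27 + 20 + 10 + 32 + 16)/39 = 105/39

L = 105/39 = 2.6923 bits/symbol


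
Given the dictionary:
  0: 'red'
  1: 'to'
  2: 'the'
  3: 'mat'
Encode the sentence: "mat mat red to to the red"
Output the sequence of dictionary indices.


Look up each word in the dictionary:
  'mat' -> 3
  'mat' -> 3
  'red' -> 0
  'to' -> 1
  'to' -> 1
  'the' -> 2
  'red' -> 0

Encoded: [3, 3, 0, 1, 1, 2, 0]


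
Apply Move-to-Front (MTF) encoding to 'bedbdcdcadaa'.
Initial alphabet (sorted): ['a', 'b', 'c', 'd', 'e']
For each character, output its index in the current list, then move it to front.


MTF encoding:
'b': index 1 in ['a', 'b', 'c', 'd', 'e'] -> ['b', 'a', 'c', 'd', 'e']
'e': index 4 in ['b', 'a', 'c', 'd', 'e'] -> ['e', 'b', 'a', 'c', 'd']
'd': index 4 in ['e', 'b', 'a', 'c', 'd'] -> ['d', 'e', 'b', 'a', 'c']
'b': index 2 in ['d', 'e', 'b', 'a', 'c'] -> ['b', 'd', 'e', 'a', 'c']
'd': index 1 in ['b', 'd', 'e', 'a', 'c'] -> ['d', 'b', 'e', 'a', 'c']
'c': index 4 in ['d', 'b', 'e', 'a', 'c'] -> ['c', 'd', 'b', 'e', 'a']
'd': index 1 in ['c', 'd', 'b', 'e', 'a'] -> ['d', 'c', 'b', 'e', 'a']
'c': index 1 in ['d', 'c', 'b', 'e', 'a'] -> ['c', 'd', 'b', 'e', 'a']
'a': index 4 in ['c', 'd', 'b', 'e', 'a'] -> ['a', 'c', 'd', 'b', 'e']
'd': index 2 in ['a', 'c', 'd', 'b', 'e'] -> ['d', 'a', 'c', 'b', 'e']
'a': index 1 in ['d', 'a', 'c', 'b', 'e'] -> ['a', 'd', 'c', 'b', 'e']
'a': index 0 in ['a', 'd', 'c', 'b', 'e'] -> ['a', 'd', 'c', 'b', 'e']


Output: [1, 4, 4, 2, 1, 4, 1, 1, 4, 2, 1, 0]


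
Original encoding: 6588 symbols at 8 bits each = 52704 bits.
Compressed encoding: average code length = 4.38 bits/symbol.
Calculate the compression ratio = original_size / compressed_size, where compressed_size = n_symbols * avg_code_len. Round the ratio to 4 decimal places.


original_size = n_symbols * orig_bits = 6588 * 8 = 52704 bits
compressed_size = n_symbols * avg_code_len = 6588 * 4.38 = 28855.44 bits
ratio = original_size / compressed_size = 52704 / 28855.44 = 1.8265

Compression ratio = 1.8265


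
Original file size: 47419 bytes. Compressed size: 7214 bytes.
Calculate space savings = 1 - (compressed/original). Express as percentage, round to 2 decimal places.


ratio = compressed/original = 7214/47419 = 0.152133
savings = 1 - ratio = 1 - 0.152133 = 0.847867
as a percentage: 0.847867 * 100 = 84.79%

Space savings = 1 - 7214/47419 = 84.79%


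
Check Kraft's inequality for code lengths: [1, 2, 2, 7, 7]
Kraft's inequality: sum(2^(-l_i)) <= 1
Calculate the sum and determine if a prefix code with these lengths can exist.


Sum = 2^(-1) + 2^(-2) + 2^(-2) + 2^(-7) + 2^(-7)
    = 0.5 + 0.25 + 0.25 + 0.0078125 + 0.0078125
    = 130/128 = 1.015625
Since 1.015625 > 1, Kraft's inequality is NOT satisfied.
A prefix code with these lengths CANNOT exist.

Kraft sum = 1.015625. Not satisfied.


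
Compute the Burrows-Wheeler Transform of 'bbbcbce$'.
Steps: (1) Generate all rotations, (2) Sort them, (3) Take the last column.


Rotations (sorted):
  0: $bbbcbce -> last char: e
  1: bbbcbce$ -> last char: $
  2: bbcbce$b -> last char: b
  3: bcbce$bb -> last char: b
  4: bce$bbbc -> last char: c
  5: cbce$bbb -> last char: b
  6: ce$bbbcb -> last char: b
  7: e$bbbcbc -> last char: c


BWT = e$bbcbbc


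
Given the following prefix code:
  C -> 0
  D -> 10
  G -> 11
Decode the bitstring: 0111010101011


Decoding step by step:
Bits 0 -> C
Bits 11 -> G
Bits 10 -> D
Bits 10 -> D
Bits 10 -> D
Bits 10 -> D
Bits 11 -> G


Decoded message: CGDDDDG


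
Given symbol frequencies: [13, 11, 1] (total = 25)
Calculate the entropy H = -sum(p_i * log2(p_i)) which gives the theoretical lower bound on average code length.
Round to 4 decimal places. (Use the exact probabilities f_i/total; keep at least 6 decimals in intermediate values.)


Per-symbol terms -p_i * log2(p_i) with p_i = f_i/25:
  p = 13/25 = 0.520000: log2(p) = -0.943416, -p*log2(p) = 0.490577
  p = 11/25 = 0.440000: log2(p) = -1.184425, -p*log2(p) = 0.521147
  p = 1/25 = 0.040000: log2(p) = -4.643856, -p*log2(p) = 0.185754
H = 0.490577 + 0.521147 + 0.185754 = 1.197478

H = 1.1975 bits/symbol


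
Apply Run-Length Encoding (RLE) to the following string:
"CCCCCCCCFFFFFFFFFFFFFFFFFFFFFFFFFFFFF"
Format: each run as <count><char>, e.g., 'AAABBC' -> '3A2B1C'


Scanning runs left to right:
  i=0: run of 'C' x 8 -> '8C'
  i=8: run of 'F' x 29 -> '29F'

RLE = 8C29F


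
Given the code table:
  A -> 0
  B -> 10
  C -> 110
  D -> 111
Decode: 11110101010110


Decoding:
111 -> D
10 -> B
10 -> B
10 -> B
10 -> B
110 -> C


Result: DBBBBC


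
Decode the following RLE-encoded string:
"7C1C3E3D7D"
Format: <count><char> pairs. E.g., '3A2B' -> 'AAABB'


Expanding each <count><char> pair:
  7C -> 'CCCCCCC'
  1C -> 'C'
  3E -> 'EEE'
  3D -> 'DDD'
  7D -> 'DDDDDDD'

Decoded = CCCCCCCCEEEDDDDDDDDDD


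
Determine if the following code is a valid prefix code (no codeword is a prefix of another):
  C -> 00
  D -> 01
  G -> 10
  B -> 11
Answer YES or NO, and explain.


Checking each pair (does one codeword prefix another?):
  C='00' vs D='01': no prefix
  C='00' vs G='10': no prefix
  C='00' vs B='11': no prefix
  D='01' vs C='00': no prefix
  D='01' vs G='10': no prefix
  D='01' vs B='11': no prefix
  G='10' vs C='00': no prefix
  G='10' vs D='01': no prefix
  G='10' vs B='11': no prefix
  B='11' vs C='00': no prefix
  B='11' vs D='01': no prefix
  B='11' vs G='10': no prefix
No violation found over all pairs.

YES -- this is a valid prefix code. No codeword is a prefix of any other codeword.


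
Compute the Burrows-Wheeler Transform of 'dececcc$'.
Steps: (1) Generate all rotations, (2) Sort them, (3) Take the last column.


Rotations (sorted):
  0: $dececcc -> last char: c
  1: c$dececc -> last char: c
  2: cc$decec -> last char: c
  3: ccc$dece -> last char: e
  4: ceccc$de -> last char: e
  5: dececcc$ -> last char: $
  6: eccc$dec -> last char: c
  7: ececcc$d -> last char: d


BWT = cccee$cd


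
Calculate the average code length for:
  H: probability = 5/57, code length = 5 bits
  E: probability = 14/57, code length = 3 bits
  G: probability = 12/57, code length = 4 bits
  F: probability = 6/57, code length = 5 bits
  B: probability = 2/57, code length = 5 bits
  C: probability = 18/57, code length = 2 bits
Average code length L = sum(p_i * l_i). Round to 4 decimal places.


Weighted contributions p_i * l_i:
  H: (5/57) * 5 = 25/57
  E: (14/57) * 3 = 42/57
  G: (12/57) * 4 = 48/57
  F: (6/57) * 5 = 30/57
  B: (2/57) * 5 = 10/57
  C: (18/57) * 2 = 36/57
Sum = (25 + 42 + 48 + 30 + 10 + 36)/57 = 191/57

L = 191/57 = 3.3509 bits/symbol


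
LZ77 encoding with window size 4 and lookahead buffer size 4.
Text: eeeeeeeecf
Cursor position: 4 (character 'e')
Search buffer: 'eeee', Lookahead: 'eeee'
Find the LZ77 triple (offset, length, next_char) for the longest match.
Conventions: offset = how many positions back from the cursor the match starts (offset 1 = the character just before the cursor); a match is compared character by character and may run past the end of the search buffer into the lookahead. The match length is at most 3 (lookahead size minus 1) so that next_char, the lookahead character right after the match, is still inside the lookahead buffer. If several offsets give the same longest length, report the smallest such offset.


Try each offset into the search buffer:
  offset=1 (pos 3, char 'e'): match length 3
  offset=2 (pos 2, char 'e'): match length 3
  offset=3 (pos 1, char 'e'): match length 3
  offset=4 (pos 0, char 'e'): match length 3
Longest match has length 3, found at offsets 1, 2, 3, 4; take the smallest, offset 1.
next_char = character at position 4 + 3 = 7 -> 'e'

Best match: offset=1, length=3 (matching 'eee' starting at position 3)
LZ77 triple: (1, 3, 'e')


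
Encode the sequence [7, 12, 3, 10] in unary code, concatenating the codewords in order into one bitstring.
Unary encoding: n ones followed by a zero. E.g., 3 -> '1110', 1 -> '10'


Encode each number as n ones followed by a terminating 0:
  7 -> 11111110 (8 bits)
  12 -> 1111111111110 (13 bits)
  3 -> 1110 (4 bits)
  10 -> 11111111110 (11 bits)
Total length = 8 + 13 + 4 + 11 = 36 bits.

Unary([7, 12, 3, 10]) = 111111101111111111110111011111111110 (36 bits)


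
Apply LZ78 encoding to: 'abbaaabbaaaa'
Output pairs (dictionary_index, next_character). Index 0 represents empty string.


LZ78 encoding steps:
Dictionary: {0: ''}
Step 1: w='' (idx 0), next='a' -> output (0, 'a'), add 'a' as idx 1
Step 2: w='' (idx 0), next='b' -> output (0, 'b'), add 'b' as idx 2
Step 3: w='b' (idx 2), next='a' -> output (2, 'a'), add 'ba' as idx 3
Step 4: w='a' (idx 1), next='a' -> output (1, 'a'), add 'aa' as idx 4
Step 5: w='b' (idx 2), next='b' -> output (2, 'b'), add 'bb' as idx 5
Step 6: w='aa' (idx 4), next='a' -> output (4, 'a'), add 'aaa' as idx 6
Step 7: w='a' (idx 1), end of input -> output (1, '')


Encoded: [(0, 'a'), (0, 'b'), (2, 'a'), (1, 'a'), (2, 'b'), (4, 'a'), (1, '')]


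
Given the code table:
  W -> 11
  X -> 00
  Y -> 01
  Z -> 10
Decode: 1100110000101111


Decoding:
11 -> W
00 -> X
11 -> W
00 -> X
00 -> X
10 -> Z
11 -> W
11 -> W


Result: WXWXXZWW


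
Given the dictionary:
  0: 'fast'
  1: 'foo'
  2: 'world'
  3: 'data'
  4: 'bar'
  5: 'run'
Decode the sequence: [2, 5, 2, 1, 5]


Look up each index in the dictionary:
  2 -> 'world'
  5 -> 'run'
  2 -> 'world'
  1 -> 'foo'
  5 -> 'run'

Decoded: "world run world foo run"


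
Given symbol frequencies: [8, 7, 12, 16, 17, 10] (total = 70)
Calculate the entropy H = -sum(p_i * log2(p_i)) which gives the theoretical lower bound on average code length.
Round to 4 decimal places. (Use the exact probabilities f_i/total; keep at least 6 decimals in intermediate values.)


Per-symbol terms -p_i * log2(p_i) with p_i = f_i/70:
  p = 8/70 = 0.114286: log2(p) = -3.129283, -p*log2(p) = 0.357632
  p = 7/70 = 0.100000: log2(p) = -3.321928, -p*log2(p) = 0.332193
  p = 12/70 = 0.171429: log2(p) = -2.544321, -p*log2(p) = 0.436169
  p = 16/70 = 0.228571: log2(p) = -2.129283, -p*log2(p) = 0.486693
  p = 17/70 = 0.242857: log2(p) = -2.041820, -p*log2(p) = 0.495871
  p = 10/70 = 0.142857: log2(p) = -2.807355, -p*log2(p) = 0.401051
H = 0.357632 + 0.332193 + 0.436169 + 0.486693 + 0.495871 + 0.401051 = 2.509609

H = 2.5096 bits/symbol


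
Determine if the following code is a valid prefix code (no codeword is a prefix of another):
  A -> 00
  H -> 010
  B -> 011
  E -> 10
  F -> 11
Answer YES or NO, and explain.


Checking each pair (does one codeword prefix another?):
  A='00' vs H='010': no prefix
  A='00' vs B='011': no prefix
  A='00' vs E='10': no prefix
  A='00' vs F='11': no prefix
  H='010' vs A='00': no prefix
  H='010' vs B='011': no prefix
  H='010' vs E='10': no prefix
  H='010' vs F='11': no prefix
  B='011' vs A='00': no prefix
  B='011' vs H='010': no prefix
  B='011' vs E='10': no prefix
  B='011' vs F='11': no prefix
  E='10' vs A='00': no prefix
  E='10' vs H='010': no prefix
  E='10' vs B='011': no prefix
  E='10' vs F='11': no prefix
  F='11' vs A='00': no prefix
  F='11' vs H='010': no prefix
  F='11' vs B='011': no prefix
  F='11' vs E='10': no prefix
No violation found over all pairs.

YES -- this is a valid prefix code. No codeword is a prefix of any other codeword.


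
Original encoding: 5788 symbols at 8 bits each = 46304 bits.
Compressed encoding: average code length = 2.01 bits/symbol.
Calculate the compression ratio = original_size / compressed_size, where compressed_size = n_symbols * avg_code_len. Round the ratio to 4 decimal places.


original_size = n_symbols * orig_bits = 5788 * 8 = 46304 bits
compressed_size = n_symbols * avg_code_len = 5788 * 2.01 = 11633.88 bits
ratio = original_size / compressed_size = 46304 / 11633.88 = 3.9801

Compression ratio = 3.9801


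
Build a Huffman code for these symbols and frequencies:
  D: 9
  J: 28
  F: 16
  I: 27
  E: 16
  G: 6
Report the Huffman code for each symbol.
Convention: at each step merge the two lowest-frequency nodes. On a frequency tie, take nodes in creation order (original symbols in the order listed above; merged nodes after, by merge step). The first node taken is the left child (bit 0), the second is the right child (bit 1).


Huffman tree construction:
Step 1: Merge G(6) + D(9) = 15
Step 2: Merge (G+D)(15) + F(16) = 31
Step 3: Merge E(16) + I(27) = 43
Step 4: Merge J(28) + ((G+D)+F)(31) = 59
Step 5: Merge (E+I)(43) + (J+((G+D)+F))(59) = 102
Read each symbol's code off the tree from the root (left child = 0, right child = 1).

Codes:
  D: 1101 (length 4)
  J: 10 (length 2)
  F: 111 (length 3)
  I: 01 (length 2)
  E: 00 (length 2)
  G: 1100 (length 4)
Average code length: 250/102 = 2.4510 bits/symbol


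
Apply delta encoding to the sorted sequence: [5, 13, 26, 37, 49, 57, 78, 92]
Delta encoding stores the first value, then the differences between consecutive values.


First value: 5
Deltas:
  13 - 5 = 8
  26 - 13 = 13
  37 - 26 = 11
  49 - 37 = 12
  57 - 49 = 8
  78 - 57 = 21
  92 - 78 = 14


Delta encoded: [5, 8, 13, 11, 12, 8, 21, 14]


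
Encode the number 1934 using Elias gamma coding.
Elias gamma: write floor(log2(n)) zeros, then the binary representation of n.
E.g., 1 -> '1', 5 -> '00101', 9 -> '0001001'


num_bits = floor(log2(1934)) + 1 = 11
leading_zeros = num_bits - 1 = 10
binary(1934) = 11110001110

Elias gamma(1934) = '0000000000' + '11110001110' = 000000000011110001110 (21 bits)


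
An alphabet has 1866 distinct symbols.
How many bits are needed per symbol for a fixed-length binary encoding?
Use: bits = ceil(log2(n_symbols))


log2(1866) = 10.8657
Bracket: 2^10 = 1024 < 1866 <= 2^11 = 2048
So ceil(log2(1866)) = 11

bits = ceil(log2(1866)) = ceil(10.8657) = 11 bits


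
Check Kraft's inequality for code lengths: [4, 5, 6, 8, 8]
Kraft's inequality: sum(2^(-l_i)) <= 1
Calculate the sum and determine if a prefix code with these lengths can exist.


Sum = 2^(-4) + 2^(-5) + 2^(-6) + 2^(-8) + 2^(-8)
    = 0.0625 + 0.03125 + 0.015625 + 0.00390625 + 0.00390625
    = 30/256 = 0.1171875
Since 0.1171875 <= 1, Kraft's inequality IS satisfied.
A prefix code with these lengths CAN exist.

Kraft sum = 0.1171875. Satisfied.


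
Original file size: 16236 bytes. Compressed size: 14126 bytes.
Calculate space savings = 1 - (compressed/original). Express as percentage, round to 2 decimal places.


ratio = compressed/original = 14126/16236 = 0.870042
savings = 1 - ratio = 1 - 0.870042 = 0.129958
as a percentage: 0.129958 * 100 = 13.0%

Space savings = 1 - 14126/16236 = 13.0%


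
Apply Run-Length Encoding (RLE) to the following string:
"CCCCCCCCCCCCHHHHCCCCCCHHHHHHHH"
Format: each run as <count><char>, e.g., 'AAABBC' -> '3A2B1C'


Scanning runs left to right:
  i=0: run of 'C' x 12 -> '12C'
  i=12: run of 'H' x 4 -> '4H'
  i=16: run of 'C' x 6 -> '6C'
  i=22: run of 'H' x 8 -> '8H'

RLE = 12C4H6C8H


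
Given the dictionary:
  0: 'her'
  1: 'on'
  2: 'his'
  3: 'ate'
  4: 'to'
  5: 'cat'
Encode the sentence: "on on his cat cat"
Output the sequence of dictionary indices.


Look up each word in the dictionary:
  'on' -> 1
  'on' -> 1
  'his' -> 2
  'cat' -> 5
  'cat' -> 5

Encoded: [1, 1, 2, 5, 5]


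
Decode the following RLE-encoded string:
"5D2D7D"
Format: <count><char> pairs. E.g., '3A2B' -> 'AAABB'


Expanding each <count><char> pair:
  5D -> 'DDDDD'
  2D -> 'DD'
  7D -> 'DDDDDDD'

Decoded = DDDDDDDDDDDDDD


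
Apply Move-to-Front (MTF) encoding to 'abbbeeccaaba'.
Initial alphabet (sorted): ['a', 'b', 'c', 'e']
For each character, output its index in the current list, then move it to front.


MTF encoding:
'a': index 0 in ['a', 'b', 'c', 'e'] -> ['a', 'b', 'c', 'e']
'b': index 1 in ['a', 'b', 'c', 'e'] -> ['b', 'a', 'c', 'e']
'b': index 0 in ['b', 'a', 'c', 'e'] -> ['b', 'a', 'c', 'e']
'b': index 0 in ['b', 'a', 'c', 'e'] -> ['b', 'a', 'c', 'e']
'e': index 3 in ['b', 'a', 'c', 'e'] -> ['e', 'b', 'a', 'c']
'e': index 0 in ['e', 'b', 'a', 'c'] -> ['e', 'b', 'a', 'c']
'c': index 3 in ['e', 'b', 'a', 'c'] -> ['c', 'e', 'b', 'a']
'c': index 0 in ['c', 'e', 'b', 'a'] -> ['c', 'e', 'b', 'a']
'a': index 3 in ['c', 'e', 'b', 'a'] -> ['a', 'c', 'e', 'b']
'a': index 0 in ['a', 'c', 'e', 'b'] -> ['a', 'c', 'e', 'b']
'b': index 3 in ['a', 'c', 'e', 'b'] -> ['b', 'a', 'c', 'e']
'a': index 1 in ['b', 'a', 'c', 'e'] -> ['a', 'b', 'c', 'e']


Output: [0, 1, 0, 0, 3, 0, 3, 0, 3, 0, 3, 1]


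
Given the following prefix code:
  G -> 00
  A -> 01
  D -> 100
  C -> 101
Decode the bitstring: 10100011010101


Decoding step by step:
Bits 101 -> C
Bits 00 -> G
Bits 01 -> A
Bits 101 -> C
Bits 01 -> A
Bits 01 -> A


Decoded message: CGACAA


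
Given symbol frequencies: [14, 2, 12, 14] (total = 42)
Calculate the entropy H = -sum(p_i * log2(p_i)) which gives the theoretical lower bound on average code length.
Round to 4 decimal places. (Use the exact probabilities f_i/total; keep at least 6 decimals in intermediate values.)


Per-symbol terms -p_i * log2(p_i) with p_i = f_i/42:
  p = 14/42 = 0.333333: log2(p) = -1.584963, -p*log2(p) = 0.528321
  p = 2/42 = 0.047619: log2(p) = -4.392317, -p*log2(p) = 0.209158
  p = 12/42 = 0.285714: log2(p) = -1.807355, -p*log2(p) = 0.516387
  p = 14/42 = 0.333333: log2(p) = -1.584963, -p*log2(p) = 0.528321
H = 0.528321 + 0.209158 + 0.516387 + 0.528321 = 1.782187

H = 1.7822 bits/symbol


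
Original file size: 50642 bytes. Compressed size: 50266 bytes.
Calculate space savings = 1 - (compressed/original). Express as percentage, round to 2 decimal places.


ratio = compressed/original = 50266/50642 = 0.992575
savings = 1 - ratio = 1 - 0.992575 = 0.007425
as a percentage: 0.007425 * 100 = 0.74%

Space savings = 1 - 50266/50642 = 0.74%


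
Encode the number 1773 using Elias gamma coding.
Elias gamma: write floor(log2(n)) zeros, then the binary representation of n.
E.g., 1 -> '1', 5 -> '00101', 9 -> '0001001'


num_bits = floor(log2(1773)) + 1 = 11
leading_zeros = num_bits - 1 = 10
binary(1773) = 11011101101

Elias gamma(1773) = '0000000000' + '11011101101' = 000000000011011101101 (21 bits)


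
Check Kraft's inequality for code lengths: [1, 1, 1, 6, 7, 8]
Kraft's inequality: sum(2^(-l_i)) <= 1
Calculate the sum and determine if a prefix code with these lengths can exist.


Sum = 2^(-1) + 2^(-1) + 2^(-1) + 2^(-6) + 2^(-7) + 2^(-8)
    = 0.5 + 0.5 + 0.5 + 0.015625 + 0.0078125 + 0.00390625
    = 391/256 = 1.52734375
Since 1.52734375 > 1, Kraft's inequality is NOT satisfied.
A prefix code with these lengths CANNOT exist.

Kraft sum = 1.52734375. Not satisfied.


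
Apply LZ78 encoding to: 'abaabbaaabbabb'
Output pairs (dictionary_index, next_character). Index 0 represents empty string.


LZ78 encoding steps:
Dictionary: {0: ''}
Step 1: w='' (idx 0), next='a' -> output (0, 'a'), add 'a' as idx 1
Step 2: w='' (idx 0), next='b' -> output (0, 'b'), add 'b' as idx 2
Step 3: w='a' (idx 1), next='a' -> output (1, 'a'), add 'aa' as idx 3
Step 4: w='b' (idx 2), next='b' -> output (2, 'b'), add 'bb' as idx 4
Step 5: w='aa' (idx 3), next='a' -> output (3, 'a'), add 'aaa' as idx 5
Step 6: w='bb' (idx 4), next='a' -> output (4, 'a'), add 'bba' as idx 6
Step 7: w='bb' (idx 4), end of input -> output (4, '')


Encoded: [(0, 'a'), (0, 'b'), (1, 'a'), (2, 'b'), (3, 'a'), (4, 'a'), (4, '')]


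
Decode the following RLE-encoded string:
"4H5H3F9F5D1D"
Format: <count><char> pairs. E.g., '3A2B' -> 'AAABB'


Expanding each <count><char> pair:
  4H -> 'HHHH'
  5H -> 'HHHHH'
  3F -> 'FFF'
  9F -> 'FFFFFFFFF'
  5D -> 'DDDDD'
  1D -> 'D'

Decoded = HHHHHHHHHFFFFFFFFFFFFDDDDDD


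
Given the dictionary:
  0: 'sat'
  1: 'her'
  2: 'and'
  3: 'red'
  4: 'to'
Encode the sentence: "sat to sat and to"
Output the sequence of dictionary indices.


Look up each word in the dictionary:
  'sat' -> 0
  'to' -> 4
  'sat' -> 0
  'and' -> 2
  'to' -> 4

Encoded: [0, 4, 0, 2, 4]


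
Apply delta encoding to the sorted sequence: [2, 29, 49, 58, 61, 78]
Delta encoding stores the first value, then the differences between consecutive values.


First value: 2
Deltas:
  29 - 2 = 27
  49 - 29 = 20
  58 - 49 = 9
  61 - 58 = 3
  78 - 61 = 17


Delta encoded: [2, 27, 20, 9, 3, 17]


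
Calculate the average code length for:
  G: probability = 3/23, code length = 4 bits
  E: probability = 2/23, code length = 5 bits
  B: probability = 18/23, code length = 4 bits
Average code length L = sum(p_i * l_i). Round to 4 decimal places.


Weighted contributions p_i * l_i:
  G: (3/23) * 4 = 12/23
  E: (2/23) * 5 = 10/23
  B: (18/23) * 4 = 72/23
Sum = (12 + 10 + 72)/23 = 94/23

L = 94/23 = 4.0870 bits/symbol


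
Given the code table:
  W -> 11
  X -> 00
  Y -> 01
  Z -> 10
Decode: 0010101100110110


Decoding:
00 -> X
10 -> Z
10 -> Z
11 -> W
00 -> X
11 -> W
01 -> Y
10 -> Z


Result: XZZWXWYZ


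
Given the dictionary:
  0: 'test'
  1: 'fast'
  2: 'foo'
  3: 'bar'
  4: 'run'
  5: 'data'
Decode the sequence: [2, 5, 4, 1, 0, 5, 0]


Look up each index in the dictionary:
  2 -> 'foo'
  5 -> 'data'
  4 -> 'run'
  1 -> 'fast'
  0 -> 'test'
  5 -> 'data'
  0 -> 'test'

Decoded: "foo data run fast test data test"


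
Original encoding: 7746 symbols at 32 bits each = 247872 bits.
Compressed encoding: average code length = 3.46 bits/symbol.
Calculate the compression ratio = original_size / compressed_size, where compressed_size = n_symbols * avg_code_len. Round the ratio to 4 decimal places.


original_size = n_symbols * orig_bits = 7746 * 32 = 247872 bits
compressed_size = n_symbols * avg_code_len = 7746 * 3.46 = 26801.16 bits
ratio = original_size / compressed_size = 247872 / 26801.16 = 9.2486

Compression ratio = 9.2486


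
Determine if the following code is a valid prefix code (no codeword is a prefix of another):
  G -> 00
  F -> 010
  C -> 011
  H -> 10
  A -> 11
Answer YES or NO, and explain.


Checking each pair (does one codeword prefix another?):
  G='00' vs F='010': no prefix
  G='00' vs C='011': no prefix
  G='00' vs H='10': no prefix
  G='00' vs A='11': no prefix
  F='010' vs G='00': no prefix
  F='010' vs C='011': no prefix
  F='010' vs H='10': no prefix
  F='010' vs A='11': no prefix
  C='011' vs G='00': no prefix
  C='011' vs F='010': no prefix
  C='011' vs H='10': no prefix
  C='011' vs A='11': no prefix
  H='10' vs G='00': no prefix
  H='10' vs F='010': no prefix
  H='10' vs C='011': no prefix
  H='10' vs A='11': no prefix
  A='11' vs G='00': no prefix
  A='11' vs F='010': no prefix
  A='11' vs C='011': no prefix
  A='11' vs H='10': no prefix
No violation found over all pairs.

YES -- this is a valid prefix code. No codeword is a prefix of any other codeword.


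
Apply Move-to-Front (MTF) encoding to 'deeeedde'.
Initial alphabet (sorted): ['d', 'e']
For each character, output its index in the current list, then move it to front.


MTF encoding:
'd': index 0 in ['d', 'e'] -> ['d', 'e']
'e': index 1 in ['d', 'e'] -> ['e', 'd']
'e': index 0 in ['e', 'd'] -> ['e', 'd']
'e': index 0 in ['e', 'd'] -> ['e', 'd']
'e': index 0 in ['e', 'd'] -> ['e', 'd']
'd': index 1 in ['e', 'd'] -> ['d', 'e']
'd': index 0 in ['d', 'e'] -> ['d', 'e']
'e': index 1 in ['d', 'e'] -> ['e', 'd']


Output: [0, 1, 0, 0, 0, 1, 0, 1]


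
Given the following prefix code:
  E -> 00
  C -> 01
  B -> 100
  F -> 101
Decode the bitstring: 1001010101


Decoding step by step:
Bits 100 -> B
Bits 101 -> F
Bits 01 -> C
Bits 01 -> C


Decoded message: BFCC


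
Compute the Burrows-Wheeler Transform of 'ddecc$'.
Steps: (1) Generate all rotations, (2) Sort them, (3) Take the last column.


Rotations (sorted):
  0: $ddecc -> last char: c
  1: c$ddec -> last char: c
  2: cc$dde -> last char: e
  3: ddecc$ -> last char: $
  4: decc$d -> last char: d
  5: ecc$dd -> last char: d


BWT = cce$dd


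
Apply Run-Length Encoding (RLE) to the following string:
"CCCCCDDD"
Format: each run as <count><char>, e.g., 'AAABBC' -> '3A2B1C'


Scanning runs left to right:
  i=0: run of 'C' x 5 -> '5C'
  i=5: run of 'D' x 3 -> '3D'

RLE = 5C3D


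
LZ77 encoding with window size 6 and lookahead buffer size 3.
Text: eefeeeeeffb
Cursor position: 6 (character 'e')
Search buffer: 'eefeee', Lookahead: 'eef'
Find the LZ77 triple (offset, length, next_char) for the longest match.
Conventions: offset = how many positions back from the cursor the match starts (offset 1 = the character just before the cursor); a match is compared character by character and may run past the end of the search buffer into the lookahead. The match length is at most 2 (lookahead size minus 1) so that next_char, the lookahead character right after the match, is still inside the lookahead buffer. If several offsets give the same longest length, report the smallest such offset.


Try each offset into the search buffer:
  offset=1 (pos 5, char 'e'): match length 2
  offset=2 (pos 4, char 'e'): match length 2
  offset=3 (pos 3, char 'e'): match length 2
  offset=4 (pos 2, char 'f'): match length 0
  offset=5 (pos 1, char 'e'): match length 1
  offset=6 (pos 0, char 'e'): match length 2
Longest match has length 2, found at offsets 1, 2, 3, 6; take the smallest, offset 1.
next_char = character at position 6 + 2 = 8 -> 'f'

Best match: offset=1, length=2 (matching 'ee' starting at position 5)
LZ77 triple: (1, 2, 'f')
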